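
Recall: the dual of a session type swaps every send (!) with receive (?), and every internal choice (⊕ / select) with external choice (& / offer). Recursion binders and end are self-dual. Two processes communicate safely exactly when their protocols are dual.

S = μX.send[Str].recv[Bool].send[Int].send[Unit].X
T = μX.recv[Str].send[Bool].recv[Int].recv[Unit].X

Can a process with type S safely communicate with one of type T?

YES

μX ‖ μX  match (binder kept)
  send[Str] ‖ recv[Str]  match
    recv[Bool] ‖ send[Bool]  match
      send[Int] ‖ recv[Int]  match
        send[Unit] ‖ recv[Unit]  match
          X ‖ X  match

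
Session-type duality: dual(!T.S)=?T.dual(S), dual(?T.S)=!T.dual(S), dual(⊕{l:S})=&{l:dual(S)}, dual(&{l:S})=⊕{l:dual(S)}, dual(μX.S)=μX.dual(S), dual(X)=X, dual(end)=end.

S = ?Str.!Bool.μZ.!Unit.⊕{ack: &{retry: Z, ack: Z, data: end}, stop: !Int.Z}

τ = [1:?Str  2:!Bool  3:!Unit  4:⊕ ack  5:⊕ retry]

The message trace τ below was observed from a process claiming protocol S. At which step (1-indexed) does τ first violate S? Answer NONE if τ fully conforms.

5

step 1: ?Str  match  residual = !Bool.μZ.…
step 2: !Bool  match  residual = μZ.…
step 3: !Unit  match  residual = ⊕{ack: &{retry: μZ.…, ack: μZ.…, data: end}, stop: !Int.μZ.…}
step 4: ⊕ ack  match  residual = &{retry: μZ.…, ack: μZ.…, data: end}
step 5: got ⊕ retry, protocol expects & retry or & ack or & data  ✗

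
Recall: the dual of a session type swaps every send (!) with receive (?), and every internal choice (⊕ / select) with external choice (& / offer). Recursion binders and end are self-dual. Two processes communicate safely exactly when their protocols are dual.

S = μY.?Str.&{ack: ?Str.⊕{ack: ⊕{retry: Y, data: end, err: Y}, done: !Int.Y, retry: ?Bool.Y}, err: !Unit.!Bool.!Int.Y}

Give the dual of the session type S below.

μY → μY  (μ self-dual)
  ?Str → !Str
    &{ack,err} → ⊕{ack,err}  (&→⊕)
      [ack]
        ?Str → !Str
          ⊕{ack,done,retry} → &{ack,done,retry}  (internal→external)
            [ack]
              ⊕{retry,data,err} → &{retry,data,err}  (internal→external)
                [retry]
                  Y self-dual
                [data]
                  end self-dual
                [err]
                  Y self-dual
            [done]
              !Int → ?Int
                Y self-dual
            [retry]
              ?Bool → !Bool
                Y self-dual
      [err]
        !Unit → ?Unit
          !Bool → ?Bool
            !Int → ?Int
              Y self-dual

μY.!Str.⊕{ack: !Str.&{ack: &{retry: Y, data: end, err: Y}, done: ?Int.Y, retry: !Bool.Y}, err: ?Unit.?Bool.?Int.Y}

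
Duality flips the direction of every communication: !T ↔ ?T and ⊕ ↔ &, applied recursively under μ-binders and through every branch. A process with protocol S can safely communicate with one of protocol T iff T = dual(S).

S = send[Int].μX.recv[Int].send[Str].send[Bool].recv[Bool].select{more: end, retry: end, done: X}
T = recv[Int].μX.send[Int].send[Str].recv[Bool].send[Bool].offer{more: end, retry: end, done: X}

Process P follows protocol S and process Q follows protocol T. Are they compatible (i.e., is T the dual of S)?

send[Int] ‖ recv[Int]  ok
  μX ‖ μX  ok (μ self-dual)
    recv[Int] ‖ send[Int]  ok
      send[Str] ‖ send[Str]  ✗ same direction on both sides — not dual

NO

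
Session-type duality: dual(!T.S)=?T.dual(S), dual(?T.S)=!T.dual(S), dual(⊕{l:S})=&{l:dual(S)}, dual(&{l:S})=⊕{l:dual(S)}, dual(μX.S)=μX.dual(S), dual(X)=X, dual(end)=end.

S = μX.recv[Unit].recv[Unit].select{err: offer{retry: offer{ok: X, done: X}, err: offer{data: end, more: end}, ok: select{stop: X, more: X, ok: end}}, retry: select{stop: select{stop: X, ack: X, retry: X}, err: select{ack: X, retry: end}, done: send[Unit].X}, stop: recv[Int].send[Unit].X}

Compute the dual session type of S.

μX.send[Unit].send[Unit].offer{err: select{retry: select{ok: X, done: X}, err: select{data: end, more: end}, ok: offer{stop: X, more: X, ok: end}}, retry: offer{stop: offer{stop: X, ack: X, retry: X}, err: offer{ack: X, retry: end}, done: recv[Unit].X}, stop: send[Int].recv[Unit].X}

μX ↦ μX  (μ self-dual)
  recv[Unit] ↦ send[Unit]
    recv[Unit] ↦ send[Unit]
      select{err,retry,stop} ↦ offer{err,retry,stop}  (select→offer)
        • err:
          offer{retry,err,ok} ↦ select{retry,err,ok}  (offer→select)
            • retry:
              offer{ok,done} ↦ select{ok,done}  (offer→select)
                • ok:
                  X ↦ X
                • done:
                  X ↦ X
            • err:
              offer{data,more} ↦ select{data,more}  (offer→select)
                • data:
                  end ↦ end
                • more:
                  end ↦ end
            • ok:
              select{stop,more,ok} ↦ offer{stop,more,ok}  (select→offer)
                • stop:
                  X ↦ X
                • more:
                  X ↦ X
                • ok:
                  end ↦ end
        • retry:
          select{stop,err,done} ↦ offer{stop,err,done}  (select→offer)
            • stop:
              select{stop,ack,retry} ↦ offer{stop,ack,retry}  (select→offer)
                • stop:
                  X ↦ X
                • ack:
                  X ↦ X
                • retry:
                  X ↦ X
            • err:
              select{ack,retry} ↦ offer{ack,retry}  (select→offer)
                • ack:
                  X ↦ X
                • retry:
                  end ↦ end
            • done:
              send[Unit] ↦ recv[Unit]
                X ↦ X
        • stop:
          recv[Int] ↦ send[Int]
            send[Unit] ↦ recv[Unit]
              X ↦ X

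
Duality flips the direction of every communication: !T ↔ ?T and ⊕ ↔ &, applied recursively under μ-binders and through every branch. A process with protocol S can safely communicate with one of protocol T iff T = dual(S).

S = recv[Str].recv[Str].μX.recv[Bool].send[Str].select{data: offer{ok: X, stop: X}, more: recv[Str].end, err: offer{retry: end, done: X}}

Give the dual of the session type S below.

send[Str].send[Str].μX.send[Bool].recv[Str].offer{data: select{ok: X, stop: X}, more: send[Str].end, err: select{retry: end, done: X}}

recv[Str] ↦ send[Str]
  recv[Str] ↦ send[Str]
    μX ↦ μX  (binder kept)
      recv[Bool] ↦ send[Bool]
        send[Str] ↦ recv[Str]
          select{data,more,err} ↦ offer{data,more,err}  (⊕→&)
            case data:
              offer{ok,stop} ↦ select{ok,stop}  (&→⊕)
                case ok:
                  X ↦ X
                case stop:
                  X ↦ X
            case more:
              recv[Str] ↦ send[Str]
                end ↦ end
            case err:
              offer{retry,done} ↦ select{retry,done}  (&→⊕)
                case retry:
                  end ↦ end
                case done:
                  X ↦ X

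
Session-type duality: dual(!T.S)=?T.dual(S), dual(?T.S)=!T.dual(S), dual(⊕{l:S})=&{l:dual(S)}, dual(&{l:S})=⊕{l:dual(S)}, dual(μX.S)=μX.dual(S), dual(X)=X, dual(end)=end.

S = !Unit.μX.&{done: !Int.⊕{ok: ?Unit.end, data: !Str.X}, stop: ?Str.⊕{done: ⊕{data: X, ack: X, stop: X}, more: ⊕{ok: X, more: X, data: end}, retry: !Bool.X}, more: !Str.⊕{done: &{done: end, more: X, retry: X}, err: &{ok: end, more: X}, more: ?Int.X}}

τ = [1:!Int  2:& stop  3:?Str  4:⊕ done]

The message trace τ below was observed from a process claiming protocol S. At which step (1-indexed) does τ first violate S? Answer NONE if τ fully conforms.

1

@1 got !Int, protocol expects !Unit  ✗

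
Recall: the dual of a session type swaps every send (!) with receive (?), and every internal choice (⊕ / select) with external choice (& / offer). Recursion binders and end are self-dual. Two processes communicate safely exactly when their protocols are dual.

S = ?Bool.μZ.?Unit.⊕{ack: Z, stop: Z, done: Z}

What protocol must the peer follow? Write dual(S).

!Bool.μZ.!Unit.&{ack: Z, stop: Z, done: Z}

?Bool ↦ !Bool
  μZ ↦ μZ  (μ self-dual)
    ?Unit ↦ !Unit
      ⊕{ack,stop,done} ↦ &{ack,stop,done}  (internal→external)
        case ack:
          Z self-dual
        case stop:
          Z self-dual
        case done:
          Z self-dual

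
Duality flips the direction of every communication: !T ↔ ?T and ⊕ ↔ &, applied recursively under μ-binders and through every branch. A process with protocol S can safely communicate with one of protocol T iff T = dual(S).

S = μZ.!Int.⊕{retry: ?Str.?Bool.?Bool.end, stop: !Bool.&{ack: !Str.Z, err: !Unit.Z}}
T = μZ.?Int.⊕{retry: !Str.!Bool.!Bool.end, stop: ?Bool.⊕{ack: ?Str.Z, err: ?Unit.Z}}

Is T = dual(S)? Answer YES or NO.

μZ vs μZ  match (binder kept)
  !Int vs ?Int  match
    ⊕{retry,stop} vs ⊕{retry,stop}  ✗ choice polarity not flipped — not dual

NO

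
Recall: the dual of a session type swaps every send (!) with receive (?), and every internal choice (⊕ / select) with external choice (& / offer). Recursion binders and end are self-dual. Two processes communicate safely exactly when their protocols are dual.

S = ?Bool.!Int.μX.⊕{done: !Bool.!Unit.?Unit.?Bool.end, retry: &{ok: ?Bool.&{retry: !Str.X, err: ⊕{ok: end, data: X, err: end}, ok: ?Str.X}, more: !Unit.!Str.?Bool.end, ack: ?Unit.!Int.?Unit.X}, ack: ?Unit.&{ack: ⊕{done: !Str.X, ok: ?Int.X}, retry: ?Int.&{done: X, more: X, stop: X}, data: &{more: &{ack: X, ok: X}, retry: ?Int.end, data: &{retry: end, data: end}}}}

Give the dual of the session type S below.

!Bool.?Int.μX.&{done: ?Bool.?Unit.!Unit.!Bool.end, retry: ⊕{ok: !Bool.⊕{retry: ?Str.X, err: &{ok: end, data: X, err: end}, ok: !Str.X}, more: ?Unit.?Str.!Bool.end, ack: !Unit.?Int.!Unit.X}, ack: !Unit.⊕{ack: &{done: ?Str.X, ok: !Int.X}, retry: !Int.⊕{done: X, more: X, stop: X}, data: ⊕{more: ⊕{ack: X, ok: X}, retry: !Int.end, data: ⊕{retry: end, data: end}}}}

?Bool ↦ !Bool
  !Int ↦ ?Int
    μX ↦ μX  (binder kept)
      ⊕{done,retry,ack} ↦ &{done,retry,ack}  (⊕→&)
        case done:
          !Bool ↦ ?Bool
            !Unit ↦ ?Unit
              ?Unit ↦ !Unit
                ?Bool ↦ !Bool
                  end ↦ end
        case retry:
          &{ok,more,ack} ↦ ⊕{ok,more,ack}  (&→⊕)
            case ok:
              ?Bool ↦ !Bool
                &{retry,err,ok} ↦ ⊕{retry,err,ok}  (&→⊕)
                  case retry:
                    !Str ↦ ?Str
                      X ↦ X
                  case err:
                    ⊕{ok,data,err} ↦ &{ok,data,err}  (⊕→&)
                      case ok:
                        end ↦ end
                      case data:
                        X ↦ X
                      case err:
                        end ↦ end
                  case ok:
                    ?Str ↦ !Str
                      X ↦ X
            case more:
              !Unit ↦ ?Unit
                !Str ↦ ?Str
                  ?Bool ↦ !Bool
                    end ↦ end
            case ack:
              ?Unit ↦ !Unit
                !Int ↦ ?Int
                  ?Unit ↦ !Unit
                    X ↦ X
        case ack:
          ?Unit ↦ !Unit
            &{ack,retry,data} ↦ ⊕{ack,retry,data}  (&→⊕)
              case ack:
                ⊕{done,ok} ↦ &{done,ok}  (⊕→&)
                  case done:
                    !Str ↦ ?Str
                      X ↦ X
                  case ok:
                    ?Int ↦ !Int
                      X ↦ X
              case retry:
                ?Int ↦ !Int
                  &{done,more,stop} ↦ ⊕{done,more,stop}  (&→⊕)
                    case done:
                      X ↦ X
                    case more:
                      X ↦ X
                    case stop:
                      X ↦ X
              case data:
                &{more,retry,data} ↦ ⊕{more,retry,data}  (&→⊕)
                  case more:
                    &{ack,ok} ↦ ⊕{ack,ok}  (&→⊕)
                      case ack:
                        X ↦ X
                      case ok:
                        X ↦ X
                  case retry:
                    ?Int ↦ !Int
                      end ↦ end
                  case data:
                    &{retry,data} ↦ ⊕{retry,data}  (&→⊕)
                      case retry:
                        end ↦ end
                      case data:
                        end ↦ end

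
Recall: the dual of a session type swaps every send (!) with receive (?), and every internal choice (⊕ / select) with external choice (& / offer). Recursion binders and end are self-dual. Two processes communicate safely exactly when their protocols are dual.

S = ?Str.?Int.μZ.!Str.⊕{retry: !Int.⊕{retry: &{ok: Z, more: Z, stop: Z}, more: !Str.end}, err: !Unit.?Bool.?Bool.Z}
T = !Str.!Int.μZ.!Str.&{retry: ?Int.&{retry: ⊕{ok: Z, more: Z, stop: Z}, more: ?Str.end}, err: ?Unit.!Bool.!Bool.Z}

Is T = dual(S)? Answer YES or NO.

?Str | !Str  ✓
  ?Int | !Int  ✓
    μZ | μZ  ✓ (rec unchanged)
      !Str | !Str  ✗ same direction on both sides — not dual

NO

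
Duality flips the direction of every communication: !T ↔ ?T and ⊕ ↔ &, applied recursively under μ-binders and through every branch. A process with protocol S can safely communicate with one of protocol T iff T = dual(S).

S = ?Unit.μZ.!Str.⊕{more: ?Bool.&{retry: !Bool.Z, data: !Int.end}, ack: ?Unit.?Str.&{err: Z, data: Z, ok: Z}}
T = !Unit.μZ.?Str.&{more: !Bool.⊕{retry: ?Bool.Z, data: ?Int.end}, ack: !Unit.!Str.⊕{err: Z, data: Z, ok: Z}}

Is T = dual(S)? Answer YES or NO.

?Unit vs !Unit  ok
  μZ vs μZ  ok (binder kept)
    !Str vs ?Str  ok
      ⊕{more,ack} vs &{more,ack}  ok labels match
        case more:
          ?Bool vs !Bool  ok
            &{retry,data} vs ⊕{retry,data}  ok labels match
              case retry:
                !Bool vs ?Bool  ok
                  Z vs Z  ok
              case data:
                !Int vs ?Int  ok
                  end vs end  ok
        case ack:
          ?Unit vs !Unit  ok
            ?Str vs !Str  ok
              &{err,data,ok} vs ⊕{err,data,ok}  ok labels match
                case err:
                  Z vs Z  ok
                case data:
                  Z vs Z  ok
                case ok:
                  Z vs Z  ok

YES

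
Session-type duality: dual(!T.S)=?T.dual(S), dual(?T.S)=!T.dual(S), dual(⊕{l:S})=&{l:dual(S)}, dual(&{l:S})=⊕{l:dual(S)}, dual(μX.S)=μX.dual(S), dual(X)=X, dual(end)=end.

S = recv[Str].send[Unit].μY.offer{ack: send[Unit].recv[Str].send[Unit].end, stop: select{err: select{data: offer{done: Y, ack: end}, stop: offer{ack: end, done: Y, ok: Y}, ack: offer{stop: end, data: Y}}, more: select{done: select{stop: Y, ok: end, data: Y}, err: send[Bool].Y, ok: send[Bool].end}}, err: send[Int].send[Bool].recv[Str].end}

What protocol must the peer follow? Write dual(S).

send[Str].recv[Unit].μY.select{ack: recv[Unit].send[Str].recv[Unit].end, stop: offer{err: offer{data: select{done: Y, ack: end}, stop: select{ack: end, done: Y, ok: Y}, ack: select{stop: end, data: Y}}, more: offer{done: offer{stop: Y, ok: end, data: Y}, err: recv[Bool].Y, ok: recv[Bool].end}}, err: recv[Int].recv[Bool].send[Str].end}

recv[Str] ↦ send[Str]
  send[Unit] ↦ recv[Unit]
    μY ↦ μY  (rec unchanged)
      offer{ack,stop,err} ↦ select{ack,stop,err}  (offer→select)
        case ack:
          send[Unit] ↦ recv[Unit]
            recv[Str] ↦ send[Str]
              send[Unit] ↦ recv[Unit]
                end ↦ end
        case stop:
          select{err,more} ↦ offer{err,more}  (select→offer)
            case err:
              select{data,stop,ack} ↦ offer{data,stop,ack}  (select→offer)
                case data:
                  offer{done,ack} ↦ select{done,ack}  (offer→select)
                    case done:
                      Y ↦ Y
                    case ack:
                      end ↦ end
                case stop:
                  offer{ack,done,ok} ↦ select{ack,done,ok}  (offer→select)
                    case ack:
                      end ↦ end
                    case done:
                      Y ↦ Y
                    case ok:
                      Y ↦ Y
                case ack:
                  offer{stop,data} ↦ select{stop,data}  (offer→select)
                    case stop:
                      end ↦ end
                    case data:
                      Y ↦ Y
            case more:
              select{done,err,ok} ↦ offer{done,err,ok}  (select→offer)
                case done:
                  select{stop,ok,data} ↦ offer{stop,ok,data}  (select→offer)
                    case stop:
                      Y ↦ Y
                    case ok:
                      end ↦ end
                    case data:
                      Y ↦ Y
                case err:
                  send[Bool] ↦ recv[Bool]
                    Y ↦ Y
                case ok:
                  send[Bool] ↦ recv[Bool]
                    end ↦ end
        case err:
          send[Int] ↦ recv[Int]
            send[Bool] ↦ recv[Bool]
              recv[Str] ↦ send[Str]
                end ↦ end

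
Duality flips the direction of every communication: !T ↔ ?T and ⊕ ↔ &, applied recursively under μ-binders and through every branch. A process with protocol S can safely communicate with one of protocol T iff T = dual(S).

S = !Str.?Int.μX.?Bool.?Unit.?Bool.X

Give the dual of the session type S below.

!Str = ?Str
  ?Int = !Int
    μX = μX  (μ self-dual)
      ?Bool = !Bool
        ?Unit = !Unit
          ?Bool = !Bool
            X self-dual

?Str.!Int.μX.!Bool.!Unit.!Bool.X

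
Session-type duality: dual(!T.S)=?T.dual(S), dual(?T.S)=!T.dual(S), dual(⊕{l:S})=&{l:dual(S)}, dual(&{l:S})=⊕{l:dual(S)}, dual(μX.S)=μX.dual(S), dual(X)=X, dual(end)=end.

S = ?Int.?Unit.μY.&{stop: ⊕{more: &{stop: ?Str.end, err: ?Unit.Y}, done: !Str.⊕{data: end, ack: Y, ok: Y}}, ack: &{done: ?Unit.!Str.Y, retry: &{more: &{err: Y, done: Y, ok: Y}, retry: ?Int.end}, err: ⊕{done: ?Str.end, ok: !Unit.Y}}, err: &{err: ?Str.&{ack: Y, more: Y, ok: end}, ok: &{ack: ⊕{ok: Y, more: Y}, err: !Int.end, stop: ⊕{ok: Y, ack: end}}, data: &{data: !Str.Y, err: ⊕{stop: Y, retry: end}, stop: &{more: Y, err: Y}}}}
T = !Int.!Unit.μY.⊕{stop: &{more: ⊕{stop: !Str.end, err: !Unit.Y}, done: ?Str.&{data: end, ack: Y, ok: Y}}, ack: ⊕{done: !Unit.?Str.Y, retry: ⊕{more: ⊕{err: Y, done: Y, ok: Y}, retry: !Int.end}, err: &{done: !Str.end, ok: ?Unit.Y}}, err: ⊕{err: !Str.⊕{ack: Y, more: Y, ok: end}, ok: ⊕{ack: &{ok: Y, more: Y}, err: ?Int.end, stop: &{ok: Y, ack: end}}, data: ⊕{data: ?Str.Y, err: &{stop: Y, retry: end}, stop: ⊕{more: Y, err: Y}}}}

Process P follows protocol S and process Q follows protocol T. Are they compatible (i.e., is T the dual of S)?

?Int vs !Int  ok
  ?Unit vs !Unit  ok
    μY vs μY  ok (binder kept)
      &{stop,ack,err} vs ⊕{stop,ack,err}  ok same labels
        case stop:
          ⊕{more,done} vs &{more,done}  ok same labels
            case more:
              &{stop,err} vs ⊕{stop,err}  ok same labels
                case stop:
                  ?Str vs !Str  ok
                    end vs end  ok
                case err:
                  ?Unit vs !Unit  ok
                    Y vs Y  ok
            case done:
              !Str vs ?Str  ok
                ⊕{data,ack,ok} vs &{data,ack,ok}  ok same labels
                  case data:
                    end vs end  ok
                  case ack:
                    Y vs Y  ok
                  case ok:
                    Y vs Y  ok
        case ack:
          &{done,retry,err} vs ⊕{done,retry,err}  ok same labels
            case done:
              ?Unit vs !Unit  ok
                !Str vs ?Str  ok
                  Y vs Y  ok
            case retry:
              &{more,retry} vs ⊕{more,retry}  ok same labels
                case more:
                  &{err,done,ok} vs ⊕{err,done,ok}  ok same labels
                    case err:
                      Y vs Y  ok
                    case done:
                      Y vs Y  ok
                    case ok:
                      Y vs Y  ok
                case retry:
                  ?Int vs !Int  ok
                    end vs end  ok
            case err:
              ⊕{done,ok} vs &{done,ok}  ok same labels
                case done:
                  ?Str vs !Str  ok
                    end vs end  ok
                case ok:
                  !Unit vs ?Unit  ok
                    Y vs Y  ok
        case err:
          &{err,ok,data} vs ⊕{err,ok,data}  ok same labels
            case err:
              ?Str vs !Str  ok
                &{ack,more,ok} vs ⊕{ack,more,ok}  ok same labels
                  case ack:
                    Y vs Y  ok
                  case more:
                    Y vs Y  ok
                  case ok:
                    end vs end  ok
            case ok:
              &{ack,err,stop} vs ⊕{ack,err,stop}  ok same labels
                case ack:
                  ⊕{ok,more} vs &{ok,more}  ok same labels
                    case ok:
                      Y vs Y  ok
                    case more:
                      Y vs Y  ok
                case err:
                  !Int vs ?Int  ok
                    end vs end  ok
                case stop:
                  ⊕{ok,ack} vs &{ok,ack}  ok same labels
                    case ok:
                      Y vs Y  ok
                    case ack:
                      end vs end  ok
            case data:
              &{data,err,stop} vs ⊕{data,err,stop}  ok same labels
                case data:
                  !Str vs ?Str  ok
                    Y vs Y  ok
                case err:
                  ⊕{stop,retry} vs &{stop,retry}  ok same labels
                    case stop:
                      Y vs Y  ok
                    case retry:
                      end vs end  ok
                case stop:
                  &{more,err} vs ⊕{more,err}  ok same labels
                    case more:
                      Y vs Y  ok
                    case err:
                      Y vs Y  ok

YES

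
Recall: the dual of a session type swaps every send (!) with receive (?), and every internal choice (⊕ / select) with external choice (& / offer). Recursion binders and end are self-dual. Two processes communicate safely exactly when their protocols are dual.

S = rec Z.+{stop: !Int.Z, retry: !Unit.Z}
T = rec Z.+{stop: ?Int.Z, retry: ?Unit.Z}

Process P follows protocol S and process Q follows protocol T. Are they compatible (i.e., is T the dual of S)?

rec Z vs rec Z  ✓ (μ self-dual)
  +{stop,retry} vs +{stop,retry}  ✗ choice polarity not flipped — not dual

NO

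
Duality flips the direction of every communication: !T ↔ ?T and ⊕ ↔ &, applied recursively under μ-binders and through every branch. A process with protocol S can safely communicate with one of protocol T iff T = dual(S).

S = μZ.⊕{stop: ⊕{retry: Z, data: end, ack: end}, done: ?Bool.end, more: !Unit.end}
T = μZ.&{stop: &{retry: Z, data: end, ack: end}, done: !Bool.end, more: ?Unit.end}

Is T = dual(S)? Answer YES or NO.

μZ ‖ μZ  match (rec unchanged)
  ⊕{stop,done,more} ‖ &{stop,done,more}  match same labels
    • stop:
      ⊕{retry,data,ack} ‖ &{retry,data,ack}  match same labels
        • retry:
          Z ‖ Z  match
        • data:
          end ‖ end  match
        • ack:
          end ‖ end  match
    • done:
      ?Bool ‖ !Bool  match
        end ‖ end  match
    • more:
      !Unit ‖ ?Unit  match
        end ‖ end  match

YES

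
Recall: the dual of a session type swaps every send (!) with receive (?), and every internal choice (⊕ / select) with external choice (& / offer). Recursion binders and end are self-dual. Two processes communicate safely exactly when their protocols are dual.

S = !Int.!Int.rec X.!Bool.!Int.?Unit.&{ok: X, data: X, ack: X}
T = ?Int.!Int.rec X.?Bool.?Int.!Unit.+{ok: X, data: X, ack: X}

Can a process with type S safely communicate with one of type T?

!Int ‖ ?Int  match
  !Int ‖ !Int  ✗ same direction on both sides — not dual

NO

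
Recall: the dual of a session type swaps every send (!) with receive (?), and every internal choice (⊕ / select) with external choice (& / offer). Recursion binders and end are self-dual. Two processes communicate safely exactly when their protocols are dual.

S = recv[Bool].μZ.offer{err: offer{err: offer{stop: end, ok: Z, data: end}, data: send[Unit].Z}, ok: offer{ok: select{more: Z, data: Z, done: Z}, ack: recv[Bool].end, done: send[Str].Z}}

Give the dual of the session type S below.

send[Bool].μZ.select{err: select{err: select{stop: end, ok: Z, data: end}, data: recv[Unit].Z}, ok: select{ok: offer{more: Z, data: Z, done: Z}, ack: send[Bool].end, done: recv[Str].Z}}

recv[Bool] = send[Bool]
  μZ = μZ  (μ self-dual)
    offer{err,ok} = select{err,ok}  (offer→select)
      case err:
        offer{err,data} = select{err,data}  (offer→select)
          case err:
            offer{stop,ok,data} = select{stop,ok,data}  (offer→select)
              case stop:
                end self-dual
              case ok:
                Z self-dual
              case data:
                end self-dual
          case data:
            send[Unit] = recv[Unit]
              Z self-dual
      case ok:
        offer{ok,ack,done} = select{ok,ack,done}  (offer→select)
          case ok:
            select{more,data,done} = offer{more,data,done}  (select→offer)
              case more:
                Z self-dual
              case data:
                Z self-dual
              case done:
                Z self-dual
          case ack:
            recv[Bool] = send[Bool]
              end self-dual
          case done:
            send[Str] = recv[Str]
              Z self-dual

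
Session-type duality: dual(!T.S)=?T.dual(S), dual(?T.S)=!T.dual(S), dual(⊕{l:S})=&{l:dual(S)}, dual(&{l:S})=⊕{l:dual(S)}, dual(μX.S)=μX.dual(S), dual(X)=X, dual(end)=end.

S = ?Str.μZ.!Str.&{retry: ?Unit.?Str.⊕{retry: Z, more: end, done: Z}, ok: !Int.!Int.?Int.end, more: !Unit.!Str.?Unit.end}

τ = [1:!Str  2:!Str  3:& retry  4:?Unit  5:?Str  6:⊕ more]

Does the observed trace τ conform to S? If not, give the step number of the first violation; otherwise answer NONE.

1

step 1: got !Str, protocol expects ?Str  ✗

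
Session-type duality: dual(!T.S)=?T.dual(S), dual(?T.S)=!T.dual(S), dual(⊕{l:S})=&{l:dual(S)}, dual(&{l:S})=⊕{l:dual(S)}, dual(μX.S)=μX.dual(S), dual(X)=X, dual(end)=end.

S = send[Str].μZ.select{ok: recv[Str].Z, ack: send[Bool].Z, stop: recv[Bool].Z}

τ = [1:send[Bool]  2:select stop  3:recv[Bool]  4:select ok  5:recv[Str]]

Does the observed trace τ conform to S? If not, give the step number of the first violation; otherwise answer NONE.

1

[1] got send[Bool], protocol expects send[Str]  ✗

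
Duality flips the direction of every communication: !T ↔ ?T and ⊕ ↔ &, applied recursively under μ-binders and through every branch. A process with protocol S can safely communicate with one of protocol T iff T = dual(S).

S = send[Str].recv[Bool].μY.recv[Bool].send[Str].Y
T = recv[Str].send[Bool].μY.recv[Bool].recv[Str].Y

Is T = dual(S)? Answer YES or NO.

NO

send[Str] vs recv[Str]  ✓
  recv[Bool] vs send[Bool]  ✓
    μY vs μY  ✓ (rec unchanged)
      recv[Bool] vs recv[Bool]  ✗ same direction on both sides — not dual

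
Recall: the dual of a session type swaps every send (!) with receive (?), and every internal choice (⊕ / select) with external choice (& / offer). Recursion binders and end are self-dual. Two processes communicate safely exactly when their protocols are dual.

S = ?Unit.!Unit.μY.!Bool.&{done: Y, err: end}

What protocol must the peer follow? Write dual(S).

!Unit.?Unit.μY.?Bool.⊕{done: Y, err: end}

?Unit ↦ !Unit
  !Unit ↦ ?Unit
    μY ↦ μY  (μ self-dual)
      !Bool ↦ ?Bool
        &{done,err} ↦ ⊕{done,err}  (&→⊕)
          [done]
            Y self-dual
          [err]
            end self-dual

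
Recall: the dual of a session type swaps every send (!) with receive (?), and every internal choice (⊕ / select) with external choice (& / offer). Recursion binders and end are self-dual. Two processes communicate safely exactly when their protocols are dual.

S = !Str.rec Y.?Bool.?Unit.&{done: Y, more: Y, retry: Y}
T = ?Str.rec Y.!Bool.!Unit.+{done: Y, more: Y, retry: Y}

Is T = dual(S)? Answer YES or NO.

YES

!Str | ?Str  ✓
  rec Y | rec Y  ✓ (binder kept)
    ?Bool | !Bool  ✓
      ?Unit | !Unit  ✓
        &{done,more,retry} | +{done,more,retry}  ✓ same labels
          case done:
            Y | Y  ✓
          case more:
            Y | Y  ✓
          case retry:
            Y | Y  ✓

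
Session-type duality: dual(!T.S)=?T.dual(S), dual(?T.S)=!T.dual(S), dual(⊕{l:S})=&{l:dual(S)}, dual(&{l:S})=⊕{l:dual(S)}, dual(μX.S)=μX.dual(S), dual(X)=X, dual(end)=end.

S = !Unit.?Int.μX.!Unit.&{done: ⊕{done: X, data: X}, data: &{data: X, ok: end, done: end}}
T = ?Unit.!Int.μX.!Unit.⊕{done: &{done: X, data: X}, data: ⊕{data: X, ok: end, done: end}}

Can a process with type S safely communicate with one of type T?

!Unit vs ?Unit  match
  ?Int vs !Int  match
    μX vs μX  match (rec unchanged)
      !Unit vs !Unit  ✗ same direction on both sides — not dual

NO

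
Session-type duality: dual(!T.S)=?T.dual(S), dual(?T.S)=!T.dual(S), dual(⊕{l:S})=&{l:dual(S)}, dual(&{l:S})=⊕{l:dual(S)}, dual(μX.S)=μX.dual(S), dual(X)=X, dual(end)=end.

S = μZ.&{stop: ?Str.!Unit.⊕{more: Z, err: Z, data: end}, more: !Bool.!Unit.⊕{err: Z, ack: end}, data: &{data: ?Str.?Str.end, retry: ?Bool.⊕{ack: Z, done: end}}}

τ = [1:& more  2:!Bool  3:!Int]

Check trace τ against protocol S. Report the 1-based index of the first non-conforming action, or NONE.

[1] & more  ok  state: !Bool.!Unit.⊕{err: μZ.…, ack: end}
[2] !Bool  ok  state: !Unit.⊕{err: μZ.…, ack: end}
[3] got !Int, protocol expects !Unit  ✗

3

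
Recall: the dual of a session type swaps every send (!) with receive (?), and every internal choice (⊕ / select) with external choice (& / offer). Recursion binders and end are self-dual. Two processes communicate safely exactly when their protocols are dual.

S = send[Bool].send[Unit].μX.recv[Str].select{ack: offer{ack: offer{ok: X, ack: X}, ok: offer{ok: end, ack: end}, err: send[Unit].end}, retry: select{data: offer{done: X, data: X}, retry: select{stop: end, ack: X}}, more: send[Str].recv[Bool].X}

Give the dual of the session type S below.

send[Bool] → recv[Bool]
  send[Unit] → recv[Unit]
    μX → μX  (μ self-dual)
      recv[Str] → send[Str]
        select{ack,retry,more} → offer{ack,retry,more}  (internal→external)
          • ack:
            offer{ack,ok,err} → select{ack,ok,err}  (external→internal)
              • ack:
                offer{ok,ack} → select{ok,ack}  (external→internal)
                  • ok:
                    X ↦ X
                  • ack:
                    X ↦ X
              • ok:
                offer{ok,ack} → select{ok,ack}  (external→internal)
                  • ok:
                    end ↦ end
                  • ack:
                    end ↦ end
              • err:
                send[Unit] → recv[Unit]
                  end ↦ end
          • retry:
            select{data,retry} → offer{data,retry}  (internal→external)
              • data:
                offer{done,data} → select{done,data}  (external→internal)
                  • done:
                    X ↦ X
                  • data:
                    X ↦ X
              • retry:
                select{stop,ack} → offer{stop,ack}  (internal→external)
                  • stop:
                    end ↦ end
                  • ack:
                    X ↦ X
          • more:
            send[Str] → recv[Str]
              recv[Bool] → send[Bool]
                X ↦ X

recv[Bool].recv[Unit].μX.send[Str].offer{ack: select{ack: select{ok: X, ack: X}, ok: select{ok: end, ack: end}, err: recv[Unit].end}, retry: offer{data: select{done: X, data: X}, retry: offer{stop: end, ack: X}}, more: recv[Str].send[Bool].X}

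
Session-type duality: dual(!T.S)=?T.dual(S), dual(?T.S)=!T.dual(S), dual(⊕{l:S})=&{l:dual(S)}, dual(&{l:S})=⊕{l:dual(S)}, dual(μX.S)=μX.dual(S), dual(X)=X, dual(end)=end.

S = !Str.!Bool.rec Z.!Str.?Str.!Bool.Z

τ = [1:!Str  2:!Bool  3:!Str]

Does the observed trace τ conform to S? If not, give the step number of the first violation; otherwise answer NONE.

NONE

step 1: !Str  ✓  now at !Bool.rec Z.…
step 2: !Bool  ✓  now at rec Z.…
step 3: !Str  ✓  now at ?Str.!Bool.rec Z.…
τ conforms to S (length 3)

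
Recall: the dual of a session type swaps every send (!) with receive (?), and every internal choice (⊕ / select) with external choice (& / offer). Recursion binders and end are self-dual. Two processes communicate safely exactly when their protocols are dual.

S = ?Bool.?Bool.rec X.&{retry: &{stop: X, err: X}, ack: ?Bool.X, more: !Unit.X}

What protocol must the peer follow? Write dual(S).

!Bool.!Bool.rec X.+{retry: +{stop: X, err: X}, ack: !Bool.X, more: ?Unit.X}

?Bool → !Bool
  ?Bool → !Bool
    rec X → rec X  (rec unchanged)
      &{retry,ack,more} → +{retry,ack,more}  (offer→select)
        case retry:
          &{stop,err} → +{stop,err}  (offer→select)
            case stop:
              X ↦ X
            case err:
              X ↦ X
        case ack:
          ?Bool → !Bool
            X ↦ X
        case more:
          !Unit → ?Unit
            X ↦ X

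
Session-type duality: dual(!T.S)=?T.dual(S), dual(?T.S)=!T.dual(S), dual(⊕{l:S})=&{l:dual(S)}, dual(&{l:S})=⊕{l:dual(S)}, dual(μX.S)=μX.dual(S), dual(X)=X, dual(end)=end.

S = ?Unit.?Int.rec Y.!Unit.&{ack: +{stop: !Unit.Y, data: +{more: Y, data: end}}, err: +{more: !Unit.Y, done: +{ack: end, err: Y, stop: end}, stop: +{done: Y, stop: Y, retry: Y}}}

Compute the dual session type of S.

!Unit.!Int.rec Y.?Unit.+{ack: &{stop: ?Unit.Y, data: &{more: Y, data: end}}, err: &{more: ?Unit.Y, done: &{ack: end, err: Y, stop: end}, stop: &{done: Y, stop: Y, retry: Y}}}

?Unit → !Unit
  ?Int → !Int
    rec Y → rec Y  (rec unchanged)
      !Unit → ?Unit
        &{ack,err} → +{ack,err}  (offer→select)
          case ack:
            +{stop,data} → &{stop,data}  (⊕→&)
              case stop:
                !Unit → ?Unit
                  Y self-dual
              case data:
                +{more,data} → &{more,data}  (⊕→&)
                  case more:
                    Y self-dual
                  case data:
                    end self-dual
          case err:
            +{more,done,stop} → &{more,done,stop}  (⊕→&)
              case more:
                !Unit → ?Unit
                  Y self-dual
              case done:
                +{ack,err,stop} → &{ack,err,stop}  (⊕→&)
                  case ack:
                    end self-dual
                  case err:
                    Y self-dual
                  case stop:
                    end self-dual
              case stop:
                +{done,stop,retry} → &{done,stop,retry}  (⊕→&)
                  case done:
                    Y self-dual
                  case stop:
                    Y self-dual
                  case retry:
                    Y self-dual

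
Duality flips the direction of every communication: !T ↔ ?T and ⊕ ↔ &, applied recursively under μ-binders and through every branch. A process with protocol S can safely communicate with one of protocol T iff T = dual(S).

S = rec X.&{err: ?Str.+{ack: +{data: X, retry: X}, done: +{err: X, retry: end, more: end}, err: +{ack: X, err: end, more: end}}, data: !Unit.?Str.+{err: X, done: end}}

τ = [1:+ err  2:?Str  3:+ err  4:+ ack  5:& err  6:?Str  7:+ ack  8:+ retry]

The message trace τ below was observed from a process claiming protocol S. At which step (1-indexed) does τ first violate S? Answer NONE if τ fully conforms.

1

[1] got + err, protocol expects & err or & data  ✗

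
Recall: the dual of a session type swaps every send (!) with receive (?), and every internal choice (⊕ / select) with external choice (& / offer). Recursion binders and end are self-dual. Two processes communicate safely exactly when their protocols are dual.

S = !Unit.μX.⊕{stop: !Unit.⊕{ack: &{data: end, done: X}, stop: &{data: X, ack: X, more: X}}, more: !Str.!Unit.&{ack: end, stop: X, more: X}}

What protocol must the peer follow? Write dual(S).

!Unit = ?Unit
  μX = μX  (rec unchanged)
    ⊕{stop,more} = &{stop,more}  (⊕→&)
      case stop:
        !Unit = ?Unit
          ⊕{ack,stop} = &{ack,stop}  (⊕→&)
            case ack:
              &{data,done} = ⊕{data,done}  (external→internal)
                case data:
                  end ↦ end
                case done:
                  X ↦ X
            case stop:
              &{data,ack,more} = ⊕{data,ack,more}  (external→internal)
                case data:
                  X ↦ X
                case ack:
                  X ↦ X
                case more:
                  X ↦ X
      case more:
        !Str = ?Str
          !Unit = ?Unit
            &{ack,stop,more} = ⊕{ack,stop,more}  (external→internal)
              case ack:
                end ↦ end
              case stop:
                X ↦ X
              case more:
                X ↦ X

?Unit.μX.&{stop: ?Unit.&{ack: ⊕{data: end, done: X}, stop: ⊕{data: X, ack: X, more: X}}, more: ?Str.?Unit.⊕{ack: end, stop: X, more: X}}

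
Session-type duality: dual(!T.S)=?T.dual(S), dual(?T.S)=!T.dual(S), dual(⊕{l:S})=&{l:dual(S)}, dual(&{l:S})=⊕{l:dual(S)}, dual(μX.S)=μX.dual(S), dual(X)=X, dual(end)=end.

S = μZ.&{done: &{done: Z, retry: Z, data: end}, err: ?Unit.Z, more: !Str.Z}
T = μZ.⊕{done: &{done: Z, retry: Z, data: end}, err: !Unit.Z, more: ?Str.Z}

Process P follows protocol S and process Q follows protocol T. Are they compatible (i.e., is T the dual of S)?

μZ ‖ μZ  ok (rec unchanged)
  &{done,err,more} ‖ ⊕{done,err,more}  ok label sets agree
    • done:
      &{done,retry,data} ‖ &{done,retry,data}  ✗ choice polarity not flipped — not dual

NO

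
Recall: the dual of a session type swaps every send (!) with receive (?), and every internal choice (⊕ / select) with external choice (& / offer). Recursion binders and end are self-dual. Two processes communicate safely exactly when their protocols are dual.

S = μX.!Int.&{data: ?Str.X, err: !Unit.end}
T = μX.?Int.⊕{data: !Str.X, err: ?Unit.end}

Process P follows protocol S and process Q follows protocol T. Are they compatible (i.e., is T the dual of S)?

μX | μX  ok (rec unchanged)
  !Int | ?Int  ok
    &{data,err} | ⊕{data,err}  ok same labels
      • data:
        ?Str | !Str  ok
          X | X  ok
      • err:
        !Unit | ?Unit  ok
          end | end  ok

YES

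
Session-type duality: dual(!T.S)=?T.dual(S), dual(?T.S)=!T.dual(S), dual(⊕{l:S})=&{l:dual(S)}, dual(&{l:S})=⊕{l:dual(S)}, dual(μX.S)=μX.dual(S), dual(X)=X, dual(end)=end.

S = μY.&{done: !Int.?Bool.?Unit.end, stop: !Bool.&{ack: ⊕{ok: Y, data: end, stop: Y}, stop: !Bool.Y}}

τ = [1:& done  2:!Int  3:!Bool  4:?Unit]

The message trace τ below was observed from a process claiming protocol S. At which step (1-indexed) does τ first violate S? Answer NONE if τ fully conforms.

[1] & done  match  residual = !Int.?Bool.?Unit.end
[2] !Int  match  residual = ?Bool.?Unit.end
[3] got !Bool, protocol expects ?Bool  ✗

3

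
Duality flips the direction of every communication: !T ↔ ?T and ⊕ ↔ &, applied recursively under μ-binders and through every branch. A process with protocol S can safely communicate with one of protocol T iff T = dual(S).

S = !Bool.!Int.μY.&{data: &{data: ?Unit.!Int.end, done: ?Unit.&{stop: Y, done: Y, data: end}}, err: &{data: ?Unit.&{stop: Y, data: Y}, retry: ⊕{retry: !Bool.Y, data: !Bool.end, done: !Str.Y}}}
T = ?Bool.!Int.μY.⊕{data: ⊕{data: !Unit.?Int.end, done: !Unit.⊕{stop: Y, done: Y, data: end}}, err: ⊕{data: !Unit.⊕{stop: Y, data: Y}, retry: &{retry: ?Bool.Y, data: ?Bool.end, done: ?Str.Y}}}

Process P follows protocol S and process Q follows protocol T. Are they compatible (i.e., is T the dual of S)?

NO

!Bool | ?Bool  match
  !Int | !Int  ✗ same direction on both sides — not dual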